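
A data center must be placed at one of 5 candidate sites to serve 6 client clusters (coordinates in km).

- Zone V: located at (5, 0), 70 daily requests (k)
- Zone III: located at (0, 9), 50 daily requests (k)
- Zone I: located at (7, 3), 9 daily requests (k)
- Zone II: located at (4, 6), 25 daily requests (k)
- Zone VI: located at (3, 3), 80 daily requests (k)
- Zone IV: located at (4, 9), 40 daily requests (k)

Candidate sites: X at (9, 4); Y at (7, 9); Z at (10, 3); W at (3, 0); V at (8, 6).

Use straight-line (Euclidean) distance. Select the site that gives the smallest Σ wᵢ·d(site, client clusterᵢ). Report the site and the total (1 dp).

Total weighted distance at each candidate:
  X (9, 4): total = 1835.0
  Y (7, 9): total = 1852.3
  Z (10, 3): total = 2085.4
  W (3, 0): total = 1413.6
  V (8, 6): total = 1691.7
Minimum is at W with total 1413.6 km.

W, total 1413.6 km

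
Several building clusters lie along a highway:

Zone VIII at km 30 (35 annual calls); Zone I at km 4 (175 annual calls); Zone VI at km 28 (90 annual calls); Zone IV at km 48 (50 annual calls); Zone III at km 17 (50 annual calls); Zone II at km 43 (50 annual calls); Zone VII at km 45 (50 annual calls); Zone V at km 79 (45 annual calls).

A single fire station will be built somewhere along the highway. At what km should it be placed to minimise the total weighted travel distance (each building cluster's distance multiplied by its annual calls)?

For a sum of weighted absolute distances on a line, the optimum is the weighted median (not the mean). Total weight W = 545; half-weight = 272.5.
Sort by position and accumulate weight:
  km 4 (Zone I, w=175) → cum 175
  km 17 (Zone III, w=50) → cum 225
  km 28 (Zone VI, w=90) → cum 315  ≥ 272.5 → median here
  km 30 (Zone VIII, w=35) → cum 350
  km 43 (Zone II, w=50) → cum 400
  km 45 (Zone VII, w=50) → cum 450
  km 48 (Zone IV, w=50) → cum 500
  km 79 (Zone V, w=45) → cum 545
Optimal location: km 28.

x = 28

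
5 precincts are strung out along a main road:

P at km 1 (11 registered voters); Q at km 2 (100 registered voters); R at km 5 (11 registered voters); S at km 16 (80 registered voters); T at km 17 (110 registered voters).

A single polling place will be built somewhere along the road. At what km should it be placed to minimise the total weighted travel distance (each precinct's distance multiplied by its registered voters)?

For a sum of weighted absolute distances on a line, the optimum is the weighted median (not the mean). Total weight W = 312; half-weight = 156.
Sort by position and accumulate weight:
  km 1 (P, w=11) → cum 11
  km 2 (Q, w=100) → cum 111
  km 5 (R, w=11) → cum 122
  km 16 (S, w=80) → cum 202  ≥ 156 → median here
  km 17 (T, w=110) → cum 312
Optimal location: km 16.

x = 16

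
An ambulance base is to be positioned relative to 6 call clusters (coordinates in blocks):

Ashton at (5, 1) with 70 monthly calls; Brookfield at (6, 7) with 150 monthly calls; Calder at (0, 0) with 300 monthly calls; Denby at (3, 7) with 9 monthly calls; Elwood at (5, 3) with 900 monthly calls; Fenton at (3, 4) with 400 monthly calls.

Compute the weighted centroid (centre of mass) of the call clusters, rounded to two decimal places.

(3.81, 3.00)

The minimiser of Σwᵢ‖p−pᵢ‖² is the weighted centroid p* = (Σwᵢpᵢ)/(Σwᵢ).
Σwᵢ = 1829.
Σwᵢxᵢ = 70·5 + 150·6 + 300·0 + 9·3 + 900·5 + 400·3 = 6977.
Σwᵢyᵢ = 70·1 + 150·7 + 300·0 + 9·7 + 900·3 + 400·4 = 5483.
x* = 6977/1829 = 3.81, y* = 5483/1829 = 3.00.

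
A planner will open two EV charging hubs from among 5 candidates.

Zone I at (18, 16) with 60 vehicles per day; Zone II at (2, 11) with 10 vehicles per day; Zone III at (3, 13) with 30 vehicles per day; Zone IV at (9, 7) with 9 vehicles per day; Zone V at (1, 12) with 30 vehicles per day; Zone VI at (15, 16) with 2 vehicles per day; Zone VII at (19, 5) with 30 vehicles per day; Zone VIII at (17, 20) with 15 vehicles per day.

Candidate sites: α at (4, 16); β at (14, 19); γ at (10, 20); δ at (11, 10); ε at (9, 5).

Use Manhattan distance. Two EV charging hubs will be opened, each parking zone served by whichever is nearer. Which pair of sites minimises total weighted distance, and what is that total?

{α, β}, total 1584

Evaluate every pair (each demand assigned to the nearer of the two):
  {α, β}: total = 1584
  {β, δ}: total = 1713
  {β, ε}: total = 1806
  {α, ε}: total = 1835
  {α, δ}: total = 1875
  {γ, δ}: total = 2068
  {α, γ}: total = 2089
  {δ, ε}: total = 2148
  {γ, ε}: total = 2161
  {β, γ}: total = 2284
Best pair: {α, β} with total 1584.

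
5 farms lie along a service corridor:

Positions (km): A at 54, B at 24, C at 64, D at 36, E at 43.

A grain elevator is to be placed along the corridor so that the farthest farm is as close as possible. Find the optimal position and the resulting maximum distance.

The 1-center on a line is the midpoint of the two extreme points: leftmost at 24, rightmost at 64.
Optimal location = (24 + 64)/2 = 44; maximum distance = (64 − 24)/2 = 20.

location 44, max distance 20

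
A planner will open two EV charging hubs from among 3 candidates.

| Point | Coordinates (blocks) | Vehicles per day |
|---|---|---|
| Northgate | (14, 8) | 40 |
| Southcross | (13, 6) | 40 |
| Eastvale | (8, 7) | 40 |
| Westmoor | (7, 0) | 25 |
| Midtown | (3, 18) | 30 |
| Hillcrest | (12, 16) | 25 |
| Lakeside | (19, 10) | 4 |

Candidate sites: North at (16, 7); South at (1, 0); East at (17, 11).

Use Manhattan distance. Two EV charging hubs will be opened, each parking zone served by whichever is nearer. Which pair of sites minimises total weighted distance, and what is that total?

{North, South}, total 1699

Evaluate every pair (each demand assigned to the nearer of the two):
  {North, South}: total = 1699
  {North, East}: total = 1892
  {South, East}: total = 2132
Best pair: {North, South} with total 1699.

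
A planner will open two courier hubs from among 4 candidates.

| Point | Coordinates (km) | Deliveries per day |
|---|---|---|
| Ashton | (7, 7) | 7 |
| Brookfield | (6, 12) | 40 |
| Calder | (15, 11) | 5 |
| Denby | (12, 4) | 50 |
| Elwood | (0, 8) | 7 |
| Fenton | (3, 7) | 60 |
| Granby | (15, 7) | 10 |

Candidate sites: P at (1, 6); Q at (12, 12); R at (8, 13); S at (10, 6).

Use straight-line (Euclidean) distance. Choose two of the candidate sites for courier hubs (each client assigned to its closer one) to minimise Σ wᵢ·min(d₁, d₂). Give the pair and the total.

Evaluate every pair (each demand assigned to the nearer of the two):
  {P, S}: total = 688.2
  {R, S}: total = 829.6
  {P, R}: total = 902.9
  {P, Q}: total = 906.5
  {Q, S}: total = 966.0
  {Q, R}: total = 1140.8
Best pair: {P, S} with total 688.2.

{P, S}, total 688.2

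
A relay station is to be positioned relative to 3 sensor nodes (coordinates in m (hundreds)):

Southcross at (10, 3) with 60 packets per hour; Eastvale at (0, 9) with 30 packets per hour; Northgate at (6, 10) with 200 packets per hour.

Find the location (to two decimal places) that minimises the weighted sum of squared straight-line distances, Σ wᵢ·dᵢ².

The minimiser of Σwᵢ‖p−pᵢ‖² is the weighted centroid p* = (Σwᵢpᵢ)/(Σwᵢ).
Σwᵢ = 290.
Σwᵢxᵢ = 60·10 + 30·0 + 200·6 = 1800.
Σwᵢyᵢ = 60·3 + 30·9 + 200·10 = 2450.
x* = 1800/290 = 6.21, y* = 2450/290 = 8.45.

(6.21, 8.45)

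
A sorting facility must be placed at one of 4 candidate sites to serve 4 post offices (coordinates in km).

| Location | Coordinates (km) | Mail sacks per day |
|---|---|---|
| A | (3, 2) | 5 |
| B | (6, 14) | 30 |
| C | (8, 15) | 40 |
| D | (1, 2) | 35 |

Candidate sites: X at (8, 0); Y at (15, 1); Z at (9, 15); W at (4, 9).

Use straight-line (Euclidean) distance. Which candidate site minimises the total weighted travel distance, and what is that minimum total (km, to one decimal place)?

Z, total 740.7 km

Total weighted distance at each candidate:
  X (8, 0): total = 1306.0
  Y (15, 1): total = 1651.9
  Z (9, 15): total = 740.7
  W (4, 9): total = 751.9
Minimum is at Z with total 740.7 km.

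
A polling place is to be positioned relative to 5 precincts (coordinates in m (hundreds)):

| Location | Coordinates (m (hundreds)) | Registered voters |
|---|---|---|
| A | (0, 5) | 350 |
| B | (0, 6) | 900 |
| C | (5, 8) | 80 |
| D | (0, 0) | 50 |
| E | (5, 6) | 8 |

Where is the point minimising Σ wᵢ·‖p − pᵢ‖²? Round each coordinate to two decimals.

The minimiser of Σwᵢ‖p−pᵢ‖² is the weighted centroid p* = (Σwᵢpᵢ)/(Σwᵢ).
Σwᵢ = 1388.
Σwᵢxᵢ = 350·0 + 900·0 + 80·5 + 50·0 + 8·5 = 440.
Σwᵢyᵢ = 350·5 + 900·6 + 80·8 + 50·0 + 8·6 = 7838.
x* = 440/1388 = 0.32, y* = 7838/1388 = 5.65.

(0.32, 5.65)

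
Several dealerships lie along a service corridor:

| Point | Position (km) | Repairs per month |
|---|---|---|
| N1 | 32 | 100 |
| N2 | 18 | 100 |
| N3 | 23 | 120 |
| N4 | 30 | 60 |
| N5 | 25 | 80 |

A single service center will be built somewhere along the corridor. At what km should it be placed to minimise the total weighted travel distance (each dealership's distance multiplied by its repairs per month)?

For a sum of weighted absolute distances on a line, the optimum is the weighted median (not the mean). Total weight W = 460; half-weight = 230.
Sort by position and accumulate weight:
  km 18 (N2, w=100) → cum 100
  km 23 (N3, w=120) → cum 220
  km 25 (N5, w=80) → cum 300  ≥ 230 → median here
  km 30 (N4, w=60) → cum 360
  km 32 (N1, w=100) → cum 460
Optimal location: km 25.

x = 25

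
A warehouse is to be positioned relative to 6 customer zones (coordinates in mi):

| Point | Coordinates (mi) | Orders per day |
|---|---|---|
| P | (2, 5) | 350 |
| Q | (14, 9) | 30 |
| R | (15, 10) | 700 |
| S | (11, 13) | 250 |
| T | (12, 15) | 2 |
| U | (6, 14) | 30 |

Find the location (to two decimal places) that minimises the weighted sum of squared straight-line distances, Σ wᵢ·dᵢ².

(10.70, 9.34)

The minimiser of Σwᵢ‖p−pᵢ‖² is the weighted centroid p* = (Σwᵢpᵢ)/(Σwᵢ).
Σwᵢ = 1362.
Σwᵢxᵢ = 350·2 + 30·14 + 700·15 + 250·11 + 2·12 + 30·6 = 14574.
Σwᵢyᵢ = 350·5 + 30·9 + 700·10 + 250·13 + 2·15 + 30·14 = 12720.
x* = 14574/1362 = 10.70, y* = 12720/1362 = 9.34.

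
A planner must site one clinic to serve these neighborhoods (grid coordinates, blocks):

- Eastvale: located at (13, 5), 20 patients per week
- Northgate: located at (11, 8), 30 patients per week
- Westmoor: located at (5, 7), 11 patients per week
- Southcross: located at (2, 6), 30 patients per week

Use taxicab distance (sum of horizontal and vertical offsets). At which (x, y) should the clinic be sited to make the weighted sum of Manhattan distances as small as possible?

(11, 6)

Manhattan distance separates: Σwᵢ(|x−xᵢ|+|y−yᵢ|) = Σwᵢ|x−xᵢ| + Σwᵢ|y−yᵢ|, so x and y are optimised independently as 1-D weighted medians.
Total weight W = 91; half = 45.5.
x-coordinate, sorted with cumulative weight:
  x=2 (Southcross, w=30) cum 30
  x=5 (Westmoor, w=11) cum 41
  x=11 (Northgate, w=30) cum 71  ← median
  x=13 (Eastvale, w=20) cum 91
⇒ x* = 11
y-coordinate, sorted with cumulative weight:
  y=5 (Eastvale, w=20) cum 20
  y=6 (Southcross, w=30) cum 50  ← median
  y=7 (Westmoor, w=11) cum 61
  y=8 (Northgate, w=30) cum 91
⇒ y* = 6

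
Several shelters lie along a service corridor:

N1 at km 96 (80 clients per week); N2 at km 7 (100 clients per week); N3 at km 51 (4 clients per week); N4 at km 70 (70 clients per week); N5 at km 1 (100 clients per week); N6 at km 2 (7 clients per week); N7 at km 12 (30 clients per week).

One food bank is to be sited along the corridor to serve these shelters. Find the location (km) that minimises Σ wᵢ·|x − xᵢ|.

For a sum of weighted absolute distances on a line, the optimum is the weighted median (not the mean). Total weight W = 391; half-weight = 195.5.
Sort by position and accumulate weight:
  km 1 (N5, w=100) → cum 100
  km 2 (N6, w=7) → cum 107
  km 7 (N2, w=100) → cum 207  ≥ 195.5 → median here
  km 12 (N7, w=30) → cum 237
  km 51 (N3, w=4) → cum 241
  km 70 (N4, w=70) → cum 311
  km 96 (N1, w=80) → cum 391
Optimal location: km 7.

x = 7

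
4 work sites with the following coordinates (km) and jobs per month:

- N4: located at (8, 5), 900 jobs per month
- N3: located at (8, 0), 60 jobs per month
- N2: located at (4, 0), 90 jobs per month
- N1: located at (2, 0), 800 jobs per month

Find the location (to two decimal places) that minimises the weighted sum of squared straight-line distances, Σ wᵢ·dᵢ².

The minimiser of Σwᵢ‖p−pᵢ‖² is the weighted centroid p* = (Σwᵢpᵢ)/(Σwᵢ).
Σwᵢ = 1850.
Σwᵢxᵢ = 900·8 + 60·8 + 90·4 + 800·2 = 9640.
Σwᵢyᵢ = 900·5 + 60·0 + 90·0 + 800·0 = 4500.
x* = 9640/1850 = 5.21, y* = 4500/1850 = 2.43.

(5.21, 2.43)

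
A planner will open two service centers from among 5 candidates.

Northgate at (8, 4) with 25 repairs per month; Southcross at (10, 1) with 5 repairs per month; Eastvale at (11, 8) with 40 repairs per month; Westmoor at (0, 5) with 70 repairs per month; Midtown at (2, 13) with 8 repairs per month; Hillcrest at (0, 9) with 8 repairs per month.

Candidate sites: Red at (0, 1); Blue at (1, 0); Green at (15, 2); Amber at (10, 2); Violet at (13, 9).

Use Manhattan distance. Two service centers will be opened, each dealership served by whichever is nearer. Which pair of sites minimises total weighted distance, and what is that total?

{Red, Amber}, total 841

Evaluate every pair (each demand assigned to the nearer of the two):
  {Red, Amber}: total = 841
  {Red, Violet}: total = 876
  {Blue, Amber}: total = 997
  {Blue, Violet}: total = 1032
  {Red, Green}: total = 1111
  {Blue, Green}: total = 1267
  {Amber, Violet}: total = 1359
  {Red, Blue}: total = 1501
  {Green, Amber}: total = 1583
  {Green, Violet}: total = 1789
Best pair: {Red, Amber} with total 841.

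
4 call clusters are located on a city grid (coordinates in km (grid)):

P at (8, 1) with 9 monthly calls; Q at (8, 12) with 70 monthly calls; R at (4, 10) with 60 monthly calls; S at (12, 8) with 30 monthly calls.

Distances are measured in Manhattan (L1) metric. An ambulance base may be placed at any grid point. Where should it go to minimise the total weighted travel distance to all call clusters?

Manhattan distance separates: Σwᵢ(|x−xᵢ|+|y−yᵢ|) = Σwᵢ|x−xᵢ| + Σwᵢ|y−yᵢ|, so x and y are optimised independently as 1-D weighted medians.
Total weight W = 169; half = 84.5.
x-coordinate, sorted with cumulative weight:
  x=4 (R, w=60) cum 60
  x=8 (P, w=9) cum 69
  x=8 (Q, w=70) cum 139  ← median
  x=12 (S, w=30) cum 169
⇒ x* = 8
y-coordinate, sorted with cumulative weight:
  y=1 (P, w=9) cum 9
  y=8 (S, w=30) cum 39
  y=10 (R, w=60) cum 99  ← median
  y=12 (Q, w=70) cum 169
⇒ y* = 10

(8, 10)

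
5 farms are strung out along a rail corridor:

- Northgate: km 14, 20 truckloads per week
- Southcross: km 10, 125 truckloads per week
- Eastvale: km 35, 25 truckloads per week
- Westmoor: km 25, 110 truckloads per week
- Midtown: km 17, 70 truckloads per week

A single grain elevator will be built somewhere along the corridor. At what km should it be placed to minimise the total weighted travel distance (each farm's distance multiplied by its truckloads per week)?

x = 17

For a sum of weighted absolute distances on a line, the optimum is the weighted median (not the mean). Total weight W = 350; half-weight = 175.
Sort by position and accumulate weight:
  km 10 (Southcross, w=125) → cum 125
  km 14 (Northgate, w=20) → cum 145
  km 17 (Midtown, w=70) → cum 215  ≥ 175 → median here
  km 25 (Westmoor, w=110) → cum 325
  km 35 (Eastvale, w=25) → cum 350
Optimal location: km 17.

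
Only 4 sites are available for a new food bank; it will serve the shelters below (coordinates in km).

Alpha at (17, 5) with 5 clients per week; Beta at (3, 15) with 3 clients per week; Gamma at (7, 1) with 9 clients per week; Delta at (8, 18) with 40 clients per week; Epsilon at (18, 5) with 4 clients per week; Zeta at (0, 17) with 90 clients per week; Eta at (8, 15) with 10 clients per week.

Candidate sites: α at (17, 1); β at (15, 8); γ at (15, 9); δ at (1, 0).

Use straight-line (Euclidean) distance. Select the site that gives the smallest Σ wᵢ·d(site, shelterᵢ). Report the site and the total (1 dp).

γ, total 2262.7 km

Total weighted distance at each candidate:
  α (17, 1): total = 3222.8
  β (15, 8): total = 2334.0
  γ (15, 9): total = 2262.7
  δ (1, 0): total = 2725.5
Minimum is at γ with total 2262.7 km.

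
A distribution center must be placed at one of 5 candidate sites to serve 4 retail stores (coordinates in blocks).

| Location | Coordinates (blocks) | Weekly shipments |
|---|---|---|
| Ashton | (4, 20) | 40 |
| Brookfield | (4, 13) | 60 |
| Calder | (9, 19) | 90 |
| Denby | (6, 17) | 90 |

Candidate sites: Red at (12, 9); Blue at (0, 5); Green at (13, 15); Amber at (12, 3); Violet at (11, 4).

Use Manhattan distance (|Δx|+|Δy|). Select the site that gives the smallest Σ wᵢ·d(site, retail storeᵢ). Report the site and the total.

Green, total 2750 blocks

Total weighted distance at each candidate:
  Red (12, 9): total = 3910
  Blue (0, 5): total = 5170
  Green (13, 15): total = 2750
  Amber (12, 3): total = 5590
  Violet (11, 4): total = 5030
Minimum is at Green with total 2750 blocks.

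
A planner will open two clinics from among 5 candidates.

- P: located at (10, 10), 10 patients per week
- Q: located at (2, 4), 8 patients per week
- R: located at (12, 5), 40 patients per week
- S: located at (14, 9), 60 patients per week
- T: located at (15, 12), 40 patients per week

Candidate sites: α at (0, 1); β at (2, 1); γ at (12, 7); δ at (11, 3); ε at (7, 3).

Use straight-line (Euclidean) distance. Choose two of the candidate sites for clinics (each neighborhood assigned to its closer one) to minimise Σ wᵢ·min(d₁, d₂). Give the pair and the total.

Evaluate every pair (each demand assigned to the nearer of the two):
  {β, γ}: total = 543.0
  {α, γ}: total = 547.8
  {γ, ε}: total = 559.8
  {γ, δ}: total = 591.4
  {β, δ}: total = 980.6
  {α, δ}: total = 985.4
  {δ, ε}: total = 997.4
  {β, ε}: total = 1350.4
  {α, ε}: total = 1355.2
  {α, β}: total = 2121.7
Best pair: {β, γ} with total 543.0.

{β, γ}, total 543.0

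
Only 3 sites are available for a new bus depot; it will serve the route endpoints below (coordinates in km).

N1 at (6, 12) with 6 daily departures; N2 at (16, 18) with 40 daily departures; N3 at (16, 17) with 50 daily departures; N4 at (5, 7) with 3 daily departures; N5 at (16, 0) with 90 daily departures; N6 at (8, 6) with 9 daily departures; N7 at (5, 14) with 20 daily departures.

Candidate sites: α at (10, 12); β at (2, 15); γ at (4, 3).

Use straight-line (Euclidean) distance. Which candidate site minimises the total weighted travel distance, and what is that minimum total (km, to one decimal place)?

α, total 2147.2 km

Total weighted distance at each candidate:
  α (10, 12): total = 2147.2
  β (2, 15): total = 3342.7
  γ (4, 3): total = 3137.2
Minimum is at α with total 2147.2 km.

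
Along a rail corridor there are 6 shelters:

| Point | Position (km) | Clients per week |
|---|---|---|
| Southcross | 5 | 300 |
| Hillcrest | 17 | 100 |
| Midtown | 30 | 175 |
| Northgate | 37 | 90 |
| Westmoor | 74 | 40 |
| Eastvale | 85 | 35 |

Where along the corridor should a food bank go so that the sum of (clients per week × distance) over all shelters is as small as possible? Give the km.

x = 17

For a sum of weighted absolute distances on a line, the optimum is the weighted median (not the mean). Total weight W = 740; half-weight = 370.
Sort by position and accumulate weight:
  km 5 (Southcross, w=300) → cum 300
  km 17 (Hillcrest, w=100) → cum 400  ≥ 370 → median here
  km 30 (Midtown, w=175) → cum 575
  km 37 (Northgate, w=90) → cum 665
  km 74 (Westmoor, w=40) → cum 705
  km 85 (Eastvale, w=35) → cum 740
Optimal location: km 17.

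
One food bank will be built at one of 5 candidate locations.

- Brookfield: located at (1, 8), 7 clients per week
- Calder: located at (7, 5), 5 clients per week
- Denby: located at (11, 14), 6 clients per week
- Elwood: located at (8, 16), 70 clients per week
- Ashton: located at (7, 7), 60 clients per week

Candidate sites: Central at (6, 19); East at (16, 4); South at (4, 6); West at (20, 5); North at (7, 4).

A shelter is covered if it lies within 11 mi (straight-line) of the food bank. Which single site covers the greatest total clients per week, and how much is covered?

Coverage radius r = 11 mi; a point is covered iff (Δx)²+(Δy)² ≤ 11² = 121.
  Central (6, 19): covers {Denby, Elwood} → 76
  East (16, 4): covers {Calder, Ashton} → 65
  South (4, 6): covers {Brookfield, Calder, Denby, Elwood, Ashton} → 148
  West (20, 5): covers {none} → 0
  North (7, 4): covers {Brookfield, Calder, Denby, Ashton} → 78
Maximum coverage at South: 148 clients per week.

South, covering 148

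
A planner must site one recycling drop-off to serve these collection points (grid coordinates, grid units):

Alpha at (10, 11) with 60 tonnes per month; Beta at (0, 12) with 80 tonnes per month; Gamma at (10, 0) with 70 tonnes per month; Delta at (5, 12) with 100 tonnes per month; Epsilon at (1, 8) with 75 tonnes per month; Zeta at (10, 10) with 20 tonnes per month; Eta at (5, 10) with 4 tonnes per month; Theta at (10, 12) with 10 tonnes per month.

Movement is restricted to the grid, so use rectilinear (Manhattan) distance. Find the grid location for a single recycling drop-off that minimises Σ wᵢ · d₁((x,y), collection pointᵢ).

(5, 11)

Manhattan distance separates: Σwᵢ(|x−xᵢ|+|y−yᵢ|) = Σwᵢ|x−xᵢ| + Σwᵢ|y−yᵢ|, so x and y are optimised independently as 1-D weighted medians.
Total weight W = 419; half = 209.5.
x-coordinate, sorted with cumulative weight:
  x=0 (Beta, w=80) cum 80
  x=1 (Epsilon, w=75) cum 155
  x=5 (Delta, w=100) cum 255  ← median
  x=5 (Eta, w=4) cum 259
  x=10 (Alpha, w=60) cum 319
  x=10 (Gamma, w=70) cum 389
  x=10 (Zeta, w=20) cum 409
  x=10 (Theta, w=10) cum 419
⇒ x* = 5
y-coordinate, sorted with cumulative weight:
  y=0 (Gamma, w=70) cum 70
  y=8 (Epsilon, w=75) cum 145
  y=10 (Zeta, w=20) cum 165
  y=10 (Eta, w=4) cum 169
  y=11 (Alpha, w=60) cum 229  ← median
  y=12 (Beta, w=80) cum 309
  y=12 (Delta, w=100) cum 409
  y=12 (Theta, w=10) cum 419
⇒ y* = 11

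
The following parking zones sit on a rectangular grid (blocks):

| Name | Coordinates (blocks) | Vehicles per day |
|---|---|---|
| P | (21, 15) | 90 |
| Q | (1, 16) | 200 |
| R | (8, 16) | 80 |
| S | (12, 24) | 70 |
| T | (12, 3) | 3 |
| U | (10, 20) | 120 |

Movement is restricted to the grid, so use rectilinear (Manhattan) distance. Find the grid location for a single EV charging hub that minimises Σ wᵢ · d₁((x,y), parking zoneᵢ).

(10, 16)

Manhattan distance separates: Σwᵢ(|x−xᵢ|+|y−yᵢ|) = Σwᵢ|x−xᵢ| + Σwᵢ|y−yᵢ|, so x and y are optimised independently as 1-D weighted medians.
Total weight W = 563; half = 281.5.
x-coordinate, sorted with cumulative weight:
  x=1 (Q, w=200) cum 200
  x=8 (R, w=80) cum 280
  x=10 (U, w=120) cum 400  ← median
  x=12 (S, w=70) cum 470
  x=12 (T, w=3) cum 473
  x=21 (P, w=90) cum 563
⇒ x* = 10
y-coordinate, sorted with cumulative weight:
  y=3 (T, w=3) cum 3
  y=15 (P, w=90) cum 93
  y=16 (Q, w=200) cum 293  ← median
  y=16 (R, w=80) cum 373
  y=20 (U, w=120) cum 493
  y=24 (S, w=70) cum 563
⇒ y* = 16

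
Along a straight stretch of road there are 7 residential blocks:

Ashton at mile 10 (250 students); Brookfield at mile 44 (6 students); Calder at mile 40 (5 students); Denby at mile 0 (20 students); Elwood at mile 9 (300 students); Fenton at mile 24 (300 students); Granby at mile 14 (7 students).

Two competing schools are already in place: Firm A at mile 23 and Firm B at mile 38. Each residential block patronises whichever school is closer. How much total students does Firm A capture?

The indifferent point is the midpoint (23+38)/2 = 30.5; residential blocks left of it (closer to Firm A at 23) go to Firm A, those right go to Firm B.
  Denby at 0 (w=20) → Firm A
  Elwood at 9 (w=300) → Firm A
  Ashton at 10 (w=250) → Firm A
  Granby at 14 (w=7) → Firm A
  Fenton at 24 (w=300) → Firm A
  Calder at 40 (w=5) → Firm B
  Brookfield at 44 (w=6) → Firm B
Firm A captures 877; Firm B captures 11.

877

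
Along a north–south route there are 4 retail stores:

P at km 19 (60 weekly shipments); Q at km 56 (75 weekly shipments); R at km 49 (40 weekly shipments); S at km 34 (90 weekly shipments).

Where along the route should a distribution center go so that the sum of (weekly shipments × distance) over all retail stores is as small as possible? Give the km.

For a sum of weighted absolute distances on a line, the optimum is the weighted median (not the mean). Total weight W = 265; half-weight = 132.5.
Sort by position and accumulate weight:
  km 19 (P, w=60) → cum 60
  km 34 (S, w=90) → cum 150  ≥ 132.5 → median here
  km 49 (R, w=40) → cum 190
  km 56 (Q, w=75) → cum 265
Optimal location: km 34.

x = 34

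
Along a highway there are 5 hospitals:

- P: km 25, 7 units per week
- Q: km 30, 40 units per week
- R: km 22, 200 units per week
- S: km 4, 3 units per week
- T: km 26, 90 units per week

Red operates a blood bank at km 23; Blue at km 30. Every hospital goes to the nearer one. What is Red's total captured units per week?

300

The indifferent point is the midpoint (23+30)/2 = 26.5; hospitals left of it (closer to Red at 23) go to Red, those right go to Blue.
  S at 4 (w=3) → Red
  R at 22 (w=200) → Red
  P at 25 (w=7) → Red
  T at 26 (w=90) → Red
  Q at 30 (w=40) → Blue
Red captures 300; Blue captures 40.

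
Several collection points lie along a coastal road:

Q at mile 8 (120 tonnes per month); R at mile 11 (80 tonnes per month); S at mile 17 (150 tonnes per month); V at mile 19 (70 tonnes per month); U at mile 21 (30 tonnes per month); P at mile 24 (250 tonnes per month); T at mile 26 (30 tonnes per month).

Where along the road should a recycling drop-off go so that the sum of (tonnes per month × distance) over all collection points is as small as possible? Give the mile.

For a sum of weighted absolute distances on a line, the optimum is the weighted median (not the mean). Total weight W = 730; half-weight = 365.
Sort by position and accumulate weight:
  mile 8 (Q, w=120) → cum 120
  mile 11 (R, w=80) → cum 200
  mile 17 (S, w=150) → cum 350
  mile 19 (V, w=70) → cum 420  ≥ 365 → median here
  mile 21 (U, w=30) → cum 450
  mile 24 (P, w=250) → cum 700
  mile 26 (T, w=30) → cum 730
Optimal location: mile 19.

x = 19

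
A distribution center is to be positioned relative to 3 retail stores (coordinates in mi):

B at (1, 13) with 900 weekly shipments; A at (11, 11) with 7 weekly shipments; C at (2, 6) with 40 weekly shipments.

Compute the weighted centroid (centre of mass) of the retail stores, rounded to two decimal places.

(1.12, 12.69)

The minimiser of Σwᵢ‖p−pᵢ‖² is the weighted centroid p* = (Σwᵢpᵢ)/(Σwᵢ).
Σwᵢ = 947.
Σwᵢxᵢ = 900·1 + 7·11 + 40·2 = 1057.
Σwᵢyᵢ = 900·13 + 7·11 + 40·6 = 12017.
x* = 1057/947 = 1.12, y* = 12017/947 = 12.69.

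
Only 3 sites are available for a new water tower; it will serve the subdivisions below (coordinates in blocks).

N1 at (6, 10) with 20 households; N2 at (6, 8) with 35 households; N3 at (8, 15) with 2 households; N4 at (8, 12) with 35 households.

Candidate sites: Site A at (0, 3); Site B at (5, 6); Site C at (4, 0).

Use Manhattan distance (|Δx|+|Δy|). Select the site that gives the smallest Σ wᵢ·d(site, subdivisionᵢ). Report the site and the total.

Total weighted distance at each candidate:
  Site A (0, 3): total = 1280
  Site B (5, 6): total = 544
  Site C (4, 0): total = 1188
Minimum is at Site B with total 544 blocks.

Site B, total 544 blocks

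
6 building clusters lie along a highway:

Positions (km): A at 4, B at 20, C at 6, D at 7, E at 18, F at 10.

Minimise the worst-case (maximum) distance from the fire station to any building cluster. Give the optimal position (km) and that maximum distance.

location 12, max distance 8

The 1-center on a line is the midpoint of the two extreme points: leftmost at 4, rightmost at 20.
Optimal location = (4 + 20)/2 = 12; maximum distance = (20 − 4)/2 = 8.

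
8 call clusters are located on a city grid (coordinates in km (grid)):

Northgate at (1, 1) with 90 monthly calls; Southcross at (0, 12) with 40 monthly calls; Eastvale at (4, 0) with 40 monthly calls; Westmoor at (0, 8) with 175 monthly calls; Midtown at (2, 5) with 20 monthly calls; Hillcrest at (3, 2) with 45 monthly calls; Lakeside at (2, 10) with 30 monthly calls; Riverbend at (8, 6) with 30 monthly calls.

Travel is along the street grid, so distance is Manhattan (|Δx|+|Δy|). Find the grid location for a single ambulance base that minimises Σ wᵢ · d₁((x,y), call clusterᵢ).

Manhattan distance separates: Σwᵢ(|x−xᵢ|+|y−yᵢ|) = Σwᵢ|x−xᵢ| + Σwᵢ|y−yᵢ|, so x and y are optimised independently as 1-D weighted medians.
Total weight W = 470; half = 235.
x-coordinate, sorted with cumulative weight:
  x=0 (Southcross, w=40) cum 40
  x=0 (Westmoor, w=175) cum 215
  x=1 (Northgate, w=90) cum 305  ← median
  x=2 (Midtown, w=20) cum 325
  x=2 (Lakeside, w=30) cum 355
  x=3 (Hillcrest, w=45) cum 400
  x=4 (Eastvale, w=40) cum 440
  x=8 (Riverbend, w=30) cum 470
⇒ x* = 1
y-coordinate, sorted with cumulative weight:
  y=0 (Eastvale, w=40) cum 40
  y=1 (Northgate, w=90) cum 130
  y=2 (Hillcrest, w=45) cum 175
  y=5 (Midtown, w=20) cum 195
  y=6 (Riverbend, w=30) cum 225
  y=8 (Westmoor, w=175) cum 400  ← median
  y=10 (Lakeside, w=30) cum 430
  y=12 (Southcross, w=40) cum 470
⇒ y* = 8

(1, 8)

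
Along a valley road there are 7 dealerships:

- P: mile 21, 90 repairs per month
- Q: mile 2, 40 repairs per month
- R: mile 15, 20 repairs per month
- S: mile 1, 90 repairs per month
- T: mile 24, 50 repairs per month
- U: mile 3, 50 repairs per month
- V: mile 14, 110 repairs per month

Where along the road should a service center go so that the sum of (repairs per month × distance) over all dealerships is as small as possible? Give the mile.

For a sum of weighted absolute distances on a line, the optimum is the weighted median (not the mean). Total weight W = 450; half-weight = 225.
Sort by position and accumulate weight:
  mile 1 (S, w=90) → cum 90
  mile 2 (Q, w=40) → cum 130
  mile 3 (U, w=50) → cum 180
  mile 14 (V, w=110) → cum 290  ≥ 225 → median here
  mile 15 (R, w=20) → cum 310
  mile 21 (P, w=90) → cum 400
  mile 24 (T, w=50) → cum 450
Optimal location: mile 14.

x = 14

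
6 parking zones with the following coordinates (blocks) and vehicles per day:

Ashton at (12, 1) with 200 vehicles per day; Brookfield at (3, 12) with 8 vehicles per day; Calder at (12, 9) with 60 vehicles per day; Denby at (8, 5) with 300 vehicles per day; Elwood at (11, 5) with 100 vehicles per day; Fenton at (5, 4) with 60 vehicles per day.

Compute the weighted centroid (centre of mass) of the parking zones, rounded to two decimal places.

The minimiser of Σwᵢ‖p−pᵢ‖² is the weighted centroid p* = (Σwᵢpᵢ)/(Σwᵢ).
Σwᵢ = 728.
Σwᵢxᵢ = 200·12 + 8·3 + 60·12 + 300·8 + 100·11 + 60·5 = 6944.
Σwᵢyᵢ = 200·1 + 8·12 + 60·9 + 300·5 + 100·5 + 60·4 = 3076.
x* = 6944/728 = 9.54, y* = 3076/728 = 4.23.

(9.54, 4.23)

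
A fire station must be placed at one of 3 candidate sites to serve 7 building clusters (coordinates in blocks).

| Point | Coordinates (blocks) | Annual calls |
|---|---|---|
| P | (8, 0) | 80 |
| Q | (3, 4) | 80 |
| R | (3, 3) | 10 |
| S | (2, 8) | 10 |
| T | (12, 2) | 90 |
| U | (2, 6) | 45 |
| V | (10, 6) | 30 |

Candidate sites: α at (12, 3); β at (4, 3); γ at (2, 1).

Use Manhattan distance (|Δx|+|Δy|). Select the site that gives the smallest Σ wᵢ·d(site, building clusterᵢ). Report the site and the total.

β, total 2105 blocks

Total weighted distance at each candidate:
  α (12, 3): total = 2425
  β (4, 3): total = 2105
  γ (2, 1): total = 2585
Minimum is at β with total 2105 blocks.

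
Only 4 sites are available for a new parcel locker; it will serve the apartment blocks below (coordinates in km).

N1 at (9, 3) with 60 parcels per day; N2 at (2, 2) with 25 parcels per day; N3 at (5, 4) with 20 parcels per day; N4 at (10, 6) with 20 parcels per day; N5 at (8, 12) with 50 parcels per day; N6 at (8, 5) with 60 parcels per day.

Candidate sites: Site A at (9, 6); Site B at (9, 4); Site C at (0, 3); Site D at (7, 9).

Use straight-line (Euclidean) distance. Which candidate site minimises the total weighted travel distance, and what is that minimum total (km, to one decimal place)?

Total weighted distance at each candidate:
  Site A (9, 6): total = 880.0
  Site B (9, 4): total = 854.7
  Site C (0, 3): total = 2003.5
  Site D (7, 9): total = 1192.6
Minimum is at Site B with total 854.7 km.

Site B, total 854.7 km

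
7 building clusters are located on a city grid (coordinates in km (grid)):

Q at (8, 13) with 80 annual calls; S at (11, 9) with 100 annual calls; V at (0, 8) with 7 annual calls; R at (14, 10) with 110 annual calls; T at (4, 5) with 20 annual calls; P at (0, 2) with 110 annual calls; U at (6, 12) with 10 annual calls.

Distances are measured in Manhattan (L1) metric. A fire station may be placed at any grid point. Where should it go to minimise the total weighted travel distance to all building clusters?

(8, 9)

Manhattan distance separates: Σwᵢ(|x−xᵢ|+|y−yᵢ|) = Σwᵢ|x−xᵢ| + Σwᵢ|y−yᵢ|, so x and y are optimised independently as 1-D weighted medians.
Total weight W = 437; half = 218.5.
x-coordinate, sorted with cumulative weight:
  x=0 (V, w=7) cum 7
  x=0 (P, w=110) cum 117
  x=4 (T, w=20) cum 137
  x=6 (U, w=10) cum 147
  x=8 (Q, w=80) cum 227  ← median
  x=11 (S, w=100) cum 327
  x=14 (R, w=110) cum 437
⇒ x* = 8
y-coordinate, sorted with cumulative weight:
  y=2 (P, w=110) cum 110
  y=5 (T, w=20) cum 130
  y=8 (V, w=7) cum 137
  y=9 (S, w=100) cum 237  ← median
  y=10 (R, w=110) cum 347
  y=12 (U, w=10) cum 357
  y=13 (Q, w=80) cum 437
⇒ y* = 9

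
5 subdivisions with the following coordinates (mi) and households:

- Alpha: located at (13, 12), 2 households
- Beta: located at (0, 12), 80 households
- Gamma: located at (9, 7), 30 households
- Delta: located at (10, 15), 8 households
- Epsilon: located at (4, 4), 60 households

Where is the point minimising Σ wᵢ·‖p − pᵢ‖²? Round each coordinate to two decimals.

The minimiser of Σwᵢ‖p−pᵢ‖² is the weighted centroid p* = (Σwᵢpᵢ)/(Σwᵢ).
Σwᵢ = 180.
Σwᵢxᵢ = 2·13 + 80·0 + 30·9 + 8·10 + 60·4 = 616.
Σwᵢyᵢ = 2·12 + 80·12 + 30·7 + 8·15 + 60·4 = 1554.
x* = 616/180 = 3.42, y* = 1554/180 = 8.63.

(3.42, 8.63)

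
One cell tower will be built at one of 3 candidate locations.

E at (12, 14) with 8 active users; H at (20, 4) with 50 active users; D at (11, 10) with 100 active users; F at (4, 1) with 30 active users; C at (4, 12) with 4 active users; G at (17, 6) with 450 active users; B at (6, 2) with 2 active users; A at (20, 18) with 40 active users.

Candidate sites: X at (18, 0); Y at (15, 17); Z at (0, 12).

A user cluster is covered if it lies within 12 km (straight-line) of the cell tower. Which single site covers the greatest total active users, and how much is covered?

Coverage radius r = 12 km; a point is covered iff (Δx)²+(Δy)² ≤ 12² = 144.
  X (18, 0): covers {H, G} → 500
  Y (15, 17): covers {E, D, G, A} → 598
  Z (0, 12): covers {D, F, C, B} → 136
Maximum coverage at Y: 598 active users.

Y, covering 598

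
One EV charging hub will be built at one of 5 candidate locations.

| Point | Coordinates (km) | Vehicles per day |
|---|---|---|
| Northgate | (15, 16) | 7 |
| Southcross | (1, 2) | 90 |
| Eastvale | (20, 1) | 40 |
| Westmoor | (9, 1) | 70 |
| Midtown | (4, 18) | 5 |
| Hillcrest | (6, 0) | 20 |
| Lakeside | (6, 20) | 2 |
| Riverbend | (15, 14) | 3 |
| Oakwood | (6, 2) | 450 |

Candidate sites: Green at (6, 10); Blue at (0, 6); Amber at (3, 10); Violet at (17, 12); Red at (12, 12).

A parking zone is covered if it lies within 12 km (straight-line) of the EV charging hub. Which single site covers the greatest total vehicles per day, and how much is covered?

Coverage radius r = 12 km; a point is covered iff (Δx)²+(Δy)² ≤ 12² = 144.
  Green (6, 10): covers {Northgate, Southcross, Westmoor, Midtown, Hillcrest, Lakeside, Riverbend, Oakwood} → 647
  Blue (0, 6): covers {Southcross, Westmoor, Hillcrest, Oakwood} → 630
  Amber (3, 10): covers {Southcross, Westmoor, Midtown, Hillcrest, Lakeside, Oakwood} → 637
  Violet (17, 12): covers {Northgate, Eastvale, Riverbend} → 50
  Red (12, 12): covers {Northgate, Westmoor, Midtown, Lakeside, Riverbend, Oakwood} → 537
Maximum coverage at Green: 647 vehicles per day.

Green, covering 647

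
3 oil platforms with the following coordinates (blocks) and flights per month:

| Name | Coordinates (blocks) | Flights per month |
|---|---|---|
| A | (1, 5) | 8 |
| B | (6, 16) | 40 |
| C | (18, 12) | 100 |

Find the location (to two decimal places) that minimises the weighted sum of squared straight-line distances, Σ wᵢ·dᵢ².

(13.84, 12.70)

The minimiser of Σwᵢ‖p−pᵢ‖² is the weighted centroid p* = (Σwᵢpᵢ)/(Σwᵢ).
Σwᵢ = 148.
Σwᵢxᵢ = 8·1 + 40·6 + 100·18 = 2048.
Σwᵢyᵢ = 8·5 + 40·16 + 100·12 = 1880.
x* = 2048/148 = 13.84, y* = 1880/148 = 12.70.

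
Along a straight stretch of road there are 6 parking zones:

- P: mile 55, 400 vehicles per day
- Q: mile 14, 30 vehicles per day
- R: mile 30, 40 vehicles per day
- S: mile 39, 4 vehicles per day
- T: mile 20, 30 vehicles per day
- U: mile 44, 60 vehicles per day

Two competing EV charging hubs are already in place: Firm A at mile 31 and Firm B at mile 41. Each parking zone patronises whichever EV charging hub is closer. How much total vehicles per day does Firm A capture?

The indifferent point is the midpoint (31+41)/2 = 36; parking zones left of it (closer to Firm A at 31) go to Firm A, those right go to Firm B.
  Q at 14 (w=30) → Firm A
  T at 20 (w=30) → Firm A
  R at 30 (w=40) → Firm A
  S at 39 (w=4) → Firm B
  U at 44 (w=60) → Firm B
  P at 55 (w=400) → Firm B
Firm A captures 100; Firm B captures 464.

100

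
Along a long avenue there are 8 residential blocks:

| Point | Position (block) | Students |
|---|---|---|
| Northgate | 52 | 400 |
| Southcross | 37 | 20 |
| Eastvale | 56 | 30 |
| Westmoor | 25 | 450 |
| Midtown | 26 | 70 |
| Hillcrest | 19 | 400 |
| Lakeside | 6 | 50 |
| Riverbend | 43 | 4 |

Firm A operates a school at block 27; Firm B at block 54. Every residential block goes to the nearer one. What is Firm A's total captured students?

990

The indifferent point is the midpoint (27+54)/2 = 40.5; residential blocks left of it (closer to Firm A at 27) go to Firm A, those right go to Firm B.
  Lakeside at 6 (w=50) → Firm A
  Hillcrest at 19 (w=400) → Firm A
  Westmoor at 25 (w=450) → Firm A
  Midtown at 26 (w=70) → Firm A
  Southcross at 37 (w=20) → Firm A
  Riverbend at 43 (w=4) → Firm B
  Northgate at 52 (w=400) → Firm B
  Eastvale at 56 (w=30) → Firm B
Firm A captures 990; Firm B captures 434.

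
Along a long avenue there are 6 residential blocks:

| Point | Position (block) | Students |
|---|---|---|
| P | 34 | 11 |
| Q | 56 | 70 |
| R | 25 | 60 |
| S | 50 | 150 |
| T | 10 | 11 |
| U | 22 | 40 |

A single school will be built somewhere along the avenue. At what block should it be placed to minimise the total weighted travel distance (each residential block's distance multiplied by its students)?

For a sum of weighted absolute distances on a line, the optimum is the weighted median (not the mean). Total weight W = 342; half-weight = 171.
Sort by position and accumulate weight:
  block 10 (T, w=11) → cum 11
  block 22 (U, w=40) → cum 51
  block 25 (R, w=60) → cum 111
  block 34 (P, w=11) → cum 122
  block 50 (S, w=150) → cum 272  ≥ 171 → median here
  block 56 (Q, w=70) → cum 342
Optimal location: block 50.

x = 50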